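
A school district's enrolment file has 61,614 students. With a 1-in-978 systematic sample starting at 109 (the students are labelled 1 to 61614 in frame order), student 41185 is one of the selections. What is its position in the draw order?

k = 978
position = (41185 − 109)/978 + 1 = 41076/978 + 1 = 42 + 1 = 43

43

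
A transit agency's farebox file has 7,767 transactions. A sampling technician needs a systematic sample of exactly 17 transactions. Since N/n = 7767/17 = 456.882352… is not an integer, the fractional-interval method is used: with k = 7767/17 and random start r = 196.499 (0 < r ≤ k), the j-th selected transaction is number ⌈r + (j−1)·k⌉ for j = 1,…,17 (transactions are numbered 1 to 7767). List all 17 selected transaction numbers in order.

j=1: r + 0k = 196.499 → ⌈·⌉ = 197
j=2: r + 1k = 653.381352… → ⌈·⌉ = 654
j=3: r + 2k = 1110.263705… → ⌈·⌉ = 1111
j=4: r + 3k = 1567.146058… → ⌈·⌉ = 1568
j=5: r + 4k = 2024.028411… → ⌈·⌉ = 2025
j=6: r + 5k = 2480.910764… → ⌈·⌉ = 2481
j=7: r + 6k = 2937.793117… → ⌈·⌉ = 2938
j=8: r + 7k = 3394.675470… → ⌈·⌉ = 3395
j=9: r + 8k = 3851.557823… → ⌈·⌉ = 3852
j=10: r + 9k = 4308.440176… → ⌈·⌉ = 4309
j=11: r + 10k = 4765.322529… → ⌈·⌉ = 4766
j=12: r + 11k = 5222.204882… → ⌈·⌉ = 5223
j=13: r + 12k = 5679.087235… → ⌈·⌉ = 5680
j=14: r + 13k = 6135.969588… → ⌈·⌉ = 6136
j=15: r + 14k = 6592.851941… → ⌈·⌉ = 6593
j=16: r + 15k = 7049.734294… → ⌈·⌉ = 7050
j=17: r + 16k = 7506.616647… → ⌈·⌉ = 7507

197, 654, 1111, 1568, 2025, 2481, 2938, 3395, 3852, 4309, 4766, 5223, 5680, 6136, 6593, 7050, 7507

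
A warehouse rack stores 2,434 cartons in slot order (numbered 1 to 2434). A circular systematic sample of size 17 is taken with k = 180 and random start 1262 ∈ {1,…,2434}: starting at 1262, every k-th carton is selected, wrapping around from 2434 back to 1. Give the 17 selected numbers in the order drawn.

1262, 1442, 1622, 1802, 1982, 2162, 2342, 88, 268, 448, 628, 808, 988, 1168, 1348, 1528, 1708

Selection 1: 1262
Selection 2: 1262 + 180 = 1442
Selection 3: 1442 + 180 = 1622
Selection 4: 1622 + 180 = 1802
Selection 5: 1802 + 180 = 1982
Selection 6: 1982 + 180 = 2162
Selection 7: 2162 + 180 = 2342
Selection 8: 2342 + 180 = 2522 → 2522 − 2434 = 88
Selection 9: 88 + 180 = 268
Selection 10: 268 + 180 = 448
Selection 11: 448 + 180 = 628
Selection 12: 628 + 180 = 808
Selection 13: 808 + 180 = 988
Selection 14: 988 + 180 = 1168
Selection 15: 1168 + 180 = 1348
Selection 16: 1348 + 180 = 1528
Selection 17: 1528 + 180 = 1708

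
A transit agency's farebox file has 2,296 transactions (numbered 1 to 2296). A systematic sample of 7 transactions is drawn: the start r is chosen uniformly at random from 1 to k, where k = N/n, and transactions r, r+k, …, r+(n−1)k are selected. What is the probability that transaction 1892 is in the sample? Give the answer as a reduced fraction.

k = 2296/7 = 328.
Transaction 1892 is selected iff r ≡ 1892 (mod 328); exactly one such r in {1,…,328}.
Inclusion probability = 1/328.

1/328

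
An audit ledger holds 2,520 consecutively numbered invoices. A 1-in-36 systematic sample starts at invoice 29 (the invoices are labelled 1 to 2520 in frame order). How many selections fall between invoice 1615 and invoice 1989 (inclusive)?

10

k = 36
First selection ≥ 1615: 29 + ⌈(1615−29)/36⌉·36 = 29 + 45×36 = 1649
Last selection ≤ 1989: 29 + ⌊(1989−29)/36⌋·36 = 29 + 54×36 = 1973
Count = 54 − 45 + 1 = 10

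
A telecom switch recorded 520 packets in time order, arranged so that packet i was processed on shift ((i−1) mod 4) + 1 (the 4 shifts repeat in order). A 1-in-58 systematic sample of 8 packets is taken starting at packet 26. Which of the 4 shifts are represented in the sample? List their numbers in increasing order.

Consecutive selections differ by k = 58, so their shift numbers differ by 58 mod 4 = 2.
gcd(58, 4) = 2, so the sample visits 4/2 = 2 distinct residues mod 4.
Start 26 is shift 2; the shifts hit are 2, 4.

2, 4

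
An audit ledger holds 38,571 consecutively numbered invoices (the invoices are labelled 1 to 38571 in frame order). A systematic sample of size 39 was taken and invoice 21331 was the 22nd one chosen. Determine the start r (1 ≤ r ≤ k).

k = 38571/39 = 989
r = 21331 − (22−1)×989 = 21331 − 20769 = 562

562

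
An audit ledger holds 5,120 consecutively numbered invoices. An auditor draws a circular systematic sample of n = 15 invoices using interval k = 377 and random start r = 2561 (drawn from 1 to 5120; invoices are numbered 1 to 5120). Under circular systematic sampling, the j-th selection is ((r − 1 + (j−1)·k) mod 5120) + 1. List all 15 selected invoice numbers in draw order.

Selection 1: 2561
Selection 2: 2561 + 377 = 2938
Selection 3: 2938 + 377 = 3315
Selection 4: 3315 + 377 = 3692
Selection 5: 3692 + 377 = 4069
Selection 6: 4069 + 377 = 4446
Selection 7: 4446 + 377 = 4823
Selection 8: 4823 + 377 = 5200 → 5200 − 5120 = 80
Selection 9: 80 + 377 = 457
Selection 10: 457 + 377 = 834
Selection 11: 834 + 377 = 1211
Selection 12: 1211 + 377 = 1588
Selection 13: 1588 + 377 = 1965
Selection 14: 1965 + 377 = 2342
Selection 15: 2342 + 377 = 2719

2561, 2938, 3315, 3692, 4069, 4446, 4823, 80, 457, 834, 1211, 1588, 1965, 2342, 2719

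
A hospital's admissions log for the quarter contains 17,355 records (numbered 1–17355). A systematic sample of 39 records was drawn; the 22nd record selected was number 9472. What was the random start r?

k = 17355/39 = 445
r = 9472 − (22−1)×445 = 9472 − 9345 = 127

127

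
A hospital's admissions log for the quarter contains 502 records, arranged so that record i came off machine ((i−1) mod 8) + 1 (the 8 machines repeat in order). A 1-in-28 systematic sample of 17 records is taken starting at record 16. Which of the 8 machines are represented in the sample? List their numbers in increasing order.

4, 8

Consecutive selections differ by k = 28, so their machine numbers differ by 28 mod 8 = 4.
gcd(28, 8) = 4, so the sample visits 8/4 = 2 distinct residues mod 8.
Start 16 is machine 8; the machines hit are 4, 8.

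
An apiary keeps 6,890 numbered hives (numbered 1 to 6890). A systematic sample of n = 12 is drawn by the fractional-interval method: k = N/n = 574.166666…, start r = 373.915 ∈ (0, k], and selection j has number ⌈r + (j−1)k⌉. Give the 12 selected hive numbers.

374, 949, 1523, 2097, 2671, 3245, 3819, 4394, 4968, 5542, 6116, 6690

j=1: r + 0k = 373.915 → ⌈·⌉ = 374
j=2: r + 1k = 948.081666… → ⌈·⌉ = 949
j=3: r + 2k = 1522.248333… → ⌈·⌉ = 1523
j=4: r + 3k = 2096.415 → ⌈·⌉ = 2097
j=5: r + 4k = 2670.581666… → ⌈·⌉ = 2671
j=6: r + 5k = 3244.748333… → ⌈·⌉ = 3245
j=7: r + 6k = 3818.915 → ⌈·⌉ = 3819
j=8: r + 7k = 4393.081666… → ⌈·⌉ = 4394
j=9: r + 8k = 4967.248333… → ⌈·⌉ = 4968
j=10: r + 9k = 5541.415 → ⌈·⌉ = 5542
j=11: r + 10k = 6115.581666… → ⌈·⌉ = 6116
j=12: r + 11k = 6689.748333… → ⌈·⌉ = 6690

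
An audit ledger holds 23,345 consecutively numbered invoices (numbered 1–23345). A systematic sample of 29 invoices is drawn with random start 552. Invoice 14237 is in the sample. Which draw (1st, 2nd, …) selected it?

k = 23345/29 = 805
position = (14237 − 552)/805 + 1 = 13685/805 + 1 = 17 + 1 = 18

18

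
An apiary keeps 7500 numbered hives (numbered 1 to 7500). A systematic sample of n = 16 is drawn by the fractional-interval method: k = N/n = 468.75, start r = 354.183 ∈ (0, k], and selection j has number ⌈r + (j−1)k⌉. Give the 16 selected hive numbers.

j=1: r + 0k = 354.183 → ⌈·⌉ = 355
j=2: r + 1k = 822.933 → ⌈·⌉ = 823
j=3: r + 2k = 1291.683 → ⌈·⌉ = 1292
j=4: r + 3k = 1760.433 → ⌈·⌉ = 1761
j=5: r + 4k = 2229.183 → ⌈·⌉ = 2230
j=6: r + 5k = 2697.933 → ⌈·⌉ = 2698
j=7: r + 6k = 3166.683 → ⌈·⌉ = 3167
j=8: r + 7k = 3635.433 → ⌈·⌉ = 3636
j=9: r + 8k = 4104.183 → ⌈·⌉ = 4105
j=10: r + 9k = 4572.933 → ⌈·⌉ = 4573
j=11: r + 10k = 5041.683 → ⌈·⌉ = 5042
j=12: r + 11k = 5510.433 → ⌈·⌉ = 5511
j=13: r + 12k = 5979.183 → ⌈·⌉ = 5980
j=14: r + 13k = 6447.933 → ⌈·⌉ = 6448
j=15: r + 14k = 6916.683 → ⌈·⌉ = 6917
j=16: r + 15k = 7385.433 → ⌈·⌉ = 7386

355, 823, 1292, 1761, 2230, 2698, 3167, 3636, 4105, 4573, 5042, 5511, 5980, 6448, 6917, 7386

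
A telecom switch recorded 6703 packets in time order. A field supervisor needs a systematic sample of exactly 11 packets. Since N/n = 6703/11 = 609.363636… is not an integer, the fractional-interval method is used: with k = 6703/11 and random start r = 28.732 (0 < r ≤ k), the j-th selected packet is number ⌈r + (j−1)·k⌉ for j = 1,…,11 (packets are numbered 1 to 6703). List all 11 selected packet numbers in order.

29, 639, 1248, 1857, 2467, 3076, 3685, 4295, 4904, 5514, 6123

j=1: r + 0k = 28.732 → ⌈·⌉ = 29
j=2: r + 1k = 638.095636… → ⌈·⌉ = 639
j=3: r + 2k = 1247.459272… → ⌈·⌉ = 1248
j=4: r + 3k = 1856.822909… → ⌈·⌉ = 1857
j=5: r + 4k = 2466.186545… → ⌈·⌉ = 2467
j=6: r + 5k = 3075.550181… → ⌈·⌉ = 3076
j=7: r + 6k = 3684.913818… → ⌈·⌉ = 3685
j=8: r + 7k = 4294.277454… → ⌈·⌉ = 4295
j=9: r + 8k = 4903.641090… → ⌈·⌉ = 4904
j=10: r + 9k = 5513.004727… → ⌈·⌉ = 5514
j=11: r + 10k = 6122.368363… → ⌈·⌉ = 6123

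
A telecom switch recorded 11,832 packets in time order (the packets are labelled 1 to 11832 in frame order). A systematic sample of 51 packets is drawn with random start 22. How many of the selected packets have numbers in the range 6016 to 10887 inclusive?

k = 11832/51 = 232
First selection ≥ 6016: 22 + ⌈(6016−22)/232⌉·232 = 22 + 26×232 = 6054
Last selection ≤ 10887: 22 + ⌊(10887−22)/232⌋·232 = 22 + 46×232 = 10694
Count = 46 − 26 + 1 = 21

21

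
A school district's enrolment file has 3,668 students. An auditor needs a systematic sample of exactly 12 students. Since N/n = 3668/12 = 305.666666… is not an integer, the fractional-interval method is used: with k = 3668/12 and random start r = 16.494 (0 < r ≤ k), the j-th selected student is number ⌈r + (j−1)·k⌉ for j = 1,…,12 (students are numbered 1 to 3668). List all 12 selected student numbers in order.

17, 323, 628, 934, 1240, 1545, 1851, 2157, 2462, 2768, 3074, 3379

j=1: r + 0k = 16.494 → ⌈·⌉ = 17
j=2: r + 1k = 322.160666… → ⌈·⌉ = 323
j=3: r + 2k = 627.827333… → ⌈·⌉ = 628
j=4: r + 3k = 933.494 → ⌈·⌉ = 934
j=5: r + 4k = 1239.160666… → ⌈·⌉ = 1240
j=6: r + 5k = 1544.827333… → ⌈·⌉ = 1545
j=7: r + 6k = 1850.494 → ⌈·⌉ = 1851
j=8: r + 7k = 2156.160666… → ⌈·⌉ = 2157
j=9: r + 8k = 2461.827333… → ⌈·⌉ = 2462
j=10: r + 9k = 2767.494 → ⌈·⌉ = 2768
j=11: r + 10k = 3073.160666… → ⌈·⌉ = 3074
j=12: r + 11k = 3378.827333… → ⌈·⌉ = 3379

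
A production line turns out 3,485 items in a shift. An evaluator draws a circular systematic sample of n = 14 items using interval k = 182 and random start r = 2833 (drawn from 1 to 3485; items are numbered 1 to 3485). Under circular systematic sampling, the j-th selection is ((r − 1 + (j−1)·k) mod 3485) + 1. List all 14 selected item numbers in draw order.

Selection 1: 2833
Selection 2: 2833 + 182 = 3015
Selection 3: 3015 + 182 = 3197
Selection 4: 3197 + 182 = 3379
Selection 5: 3379 + 182 = 3561 → 3561 − 3485 = 76
Selection 6: 76 + 182 = 258
Selection 7: 258 + 182 = 440
Selection 8: 440 + 182 = 622
Selection 9: 622 + 182 = 804
Selection 10: 804 + 182 = 986
Selection 11: 986 + 182 = 1168
Selection 12: 1168 + 182 = 1350
Selection 13: 1350 + 182 = 1532
Selection 14: 1532 + 182 = 1714

2833, 3015, 3197, 3379, 76, 258, 440, 622, 804, 986, 1168, 1350, 1532, 1714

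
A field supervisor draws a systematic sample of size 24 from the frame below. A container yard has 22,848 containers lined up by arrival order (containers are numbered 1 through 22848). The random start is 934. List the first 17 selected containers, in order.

934, 1886, 2838, 3790, 4742, 5694, 6646, 7598, 8550, 9502, 10454, 11406, 12358, 13310, 14262, 15214, 16166

k = N/n = 22848/24 = 952
container 1: 934
container 2: 934 + 952 = 1886
container 3: 1886 + 952 = 2838
container 4: 2838 + 952 = 3790
container 5: 3790 + 952 = 4742
container 6: 4742 + 952 = 5694
container 7: 5694 + 952 = 6646
container 8: 6646 + 952 = 7598
container 9: 7598 + 952 = 8550
container 10: 8550 + 952 = 9502
container 11: 9502 + 952 = 10454
container 12: 10454 + 952 = 11406
container 13: 11406 + 952 = 12358
container 14: 12358 + 952 = 13310
container 15: 13310 + 952 = 14262
container 16: 14262 + 952 = 15214
container 17: 15214 + 952 = 16166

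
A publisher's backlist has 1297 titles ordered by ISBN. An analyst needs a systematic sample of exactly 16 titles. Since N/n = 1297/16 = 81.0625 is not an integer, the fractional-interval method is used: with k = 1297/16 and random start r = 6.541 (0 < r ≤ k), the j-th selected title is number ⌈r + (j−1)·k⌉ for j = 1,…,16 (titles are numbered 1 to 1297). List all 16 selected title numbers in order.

7, 88, 169, 250, 331, 412, 493, 574, 656, 737, 818, 899, 980, 1061, 1142, 1223

j=1: r + 0k = 6.541 → ⌈·⌉ = 7
j=2: r + 1k = 87.6035 → ⌈·⌉ = 88
j=3: r + 2k = 168.666 → ⌈·⌉ = 169
j=4: r + 3k = 249.7285 → ⌈·⌉ = 250
j=5: r + 4k = 330.791 → ⌈·⌉ = 331
j=6: r + 5k = 411.8535 → ⌈·⌉ = 412
j=7: r + 6k = 492.916 → ⌈·⌉ = 493
j=8: r + 7k = 573.9785 → ⌈·⌉ = 574
j=9: r + 8k = 655.041 → ⌈·⌉ = 656
j=10: r + 9k = 736.1035 → ⌈·⌉ = 737
j=11: r + 10k = 817.166 → ⌈·⌉ = 818
j=12: r + 11k = 898.2285 → ⌈·⌉ = 899
j=13: r + 12k = 979.291 → ⌈·⌉ = 980
j=14: r + 13k = 1060.3535 → ⌈·⌉ = 1061
j=15: r + 14k = 1141.416 → ⌈·⌉ = 1142
j=16: r + 15k = 1222.4785 → ⌈·⌉ = 1223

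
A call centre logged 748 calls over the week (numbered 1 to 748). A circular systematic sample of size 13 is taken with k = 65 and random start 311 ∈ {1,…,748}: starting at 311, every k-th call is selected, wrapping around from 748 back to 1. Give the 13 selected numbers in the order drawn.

Selection 1: 311
Selection 2: 311 + 65 = 376
Selection 3: 376 + 65 = 441
Selection 4: 441 + 65 = 506
Selection 5: 506 + 65 = 571
Selection 6: 571 + 65 = 636
Selection 7: 636 + 65 = 701
Selection 8: 701 + 65 = 766 → 766 − 748 = 18
Selection 9: 18 + 65 = 83
Selection 10: 83 + 65 = 148
Selection 11: 148 + 65 = 213
Selection 12: 213 + 65 = 278
Selection 13: 278 + 65 = 343

311, 376, 441, 506, 571, 636, 701, 18, 83, 148, 213, 278, 343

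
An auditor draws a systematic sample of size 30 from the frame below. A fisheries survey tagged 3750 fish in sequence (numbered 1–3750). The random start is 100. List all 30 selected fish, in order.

k = N/n = 3750/30 = 125
fish 1: 100
fish 2: 100 + 125 = 225
fish 3: 225 + 125 = 350
fish 4: 350 + 125 = 475
fish 5: 475 + 125 = 600
fish 6: 600 + 125 = 725
fish 7: 725 + 125 = 850
fish 8: 850 + 125 = 975
fish 9: 975 + 125 = 1100
fish 10: 1100 + 125 = 1225
fish 11: 1225 + 125 = 1350
fish 12: 1350 + 125 = 1475
fish 13: 1475 + 125 = 1600
fish 14: 1600 + 125 = 1725
fish 15: 1725 + 125 = 1850
fish 16: 1850 + 125 = 1975
fish 17: 1975 + 125 = 2100
fish 18: 2100 + 125 = 2225
fish 19: 2225 + 125 = 2350
fish 20: 2350 + 125 = 2475
fish 21: 2475 + 125 = 2600
fish 22: 2600 + 125 = 2725
fish 23: 2725 + 125 = 2850
fish 24: 2850 + 125 = 2975
fish 25: 2975 + 125 = 3100
fish 26: 3100 + 125 = 3225
fish 27: 3225 + 125 = 3350
fish 28: 3350 + 125 = 3475
fish 29: 3475 + 125 = 3600
fish 30: 3600 + 125 = 3725

100, 225, 350, 475, 600, 725, 850, 975, 1100, 1225, 1350, 1475, 1600, 1725, 1850, 1975, 2100, 2225, 2350, 2475, 2600, 2725, 2850, 2975, 3100, 3225, 3350, 3475, 3600, 3725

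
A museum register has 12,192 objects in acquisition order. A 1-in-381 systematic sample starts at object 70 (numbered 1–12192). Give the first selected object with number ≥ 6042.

6166

k = 381
Steps past start: ⌈(6042 − 70)/381⌉ = ⌈5972/381⌉ = 16
Selected object: 70 + 16×381 = 6166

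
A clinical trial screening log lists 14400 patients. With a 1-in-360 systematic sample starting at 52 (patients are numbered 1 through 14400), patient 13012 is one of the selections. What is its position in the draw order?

37

k = 360
position = (13012 − 52)/360 + 1 = 12960/360 + 1 = 36 + 1 = 37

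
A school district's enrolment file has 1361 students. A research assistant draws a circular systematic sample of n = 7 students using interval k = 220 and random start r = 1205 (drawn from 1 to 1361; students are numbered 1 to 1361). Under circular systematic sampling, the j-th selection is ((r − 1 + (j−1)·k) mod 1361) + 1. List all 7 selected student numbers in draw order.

1205, 64, 284, 504, 724, 944, 1164

Selection 1: 1205
Selection 2: 1205 + 220 = 1425 → 1425 − 1361 = 64
Selection 3: 64 + 220 = 284
Selection 4: 284 + 220 = 504
Selection 5: 504 + 220 = 724
Selection 6: 724 + 220 = 944
Selection 7: 944 + 220 = 1164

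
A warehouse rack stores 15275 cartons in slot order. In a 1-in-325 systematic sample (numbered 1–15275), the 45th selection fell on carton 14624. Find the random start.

324

k = 325
r = 14624 − (45−1)×325 = 14624 − 14300 = 324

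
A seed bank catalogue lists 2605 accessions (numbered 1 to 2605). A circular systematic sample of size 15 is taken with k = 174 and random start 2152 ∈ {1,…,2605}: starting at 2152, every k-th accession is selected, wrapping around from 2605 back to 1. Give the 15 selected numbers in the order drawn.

Selection 1: 2152
Selection 2: 2152 + 174 = 2326
Selection 3: 2326 + 174 = 2500
Selection 4: 2500 + 174 = 2674 → 2674 − 2605 = 69
Selection 5: 69 + 174 = 243
Selection 6: 243 + 174 = 417
Selection 7: 417 + 174 = 591
Selection 8: 591 + 174 = 765
Selection 9: 765 + 174 = 939
Selection 10: 939 + 174 = 1113
Selection 11: 1113 + 174 = 1287
Selection 12: 1287 + 174 = 1461
Selection 13: 1461 + 174 = 1635
Selection 14: 1635 + 174 = 1809
Selection 15: 1809 + 174 = 1983

2152, 2326, 2500, 69, 243, 417, 591, 765, 939, 1113, 1287, 1461, 1635, 1809, 1983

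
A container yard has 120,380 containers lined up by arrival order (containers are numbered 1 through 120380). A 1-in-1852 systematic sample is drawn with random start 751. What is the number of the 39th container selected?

k = 1852
39th selection = r + (39−1)·k = 751 + 38×1852 = 751 + 70376 = 71127

71127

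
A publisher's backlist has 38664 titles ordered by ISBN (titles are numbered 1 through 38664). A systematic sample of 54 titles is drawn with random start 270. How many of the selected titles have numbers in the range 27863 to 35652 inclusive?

11

k = 38664/54 = 716
First selection ≥ 27863: 270 + ⌈(27863−270)/716⌉·716 = 270 + 39×716 = 28194
Last selection ≤ 35652: 270 + ⌊(35652−270)/716⌋·716 = 270 + 49×716 = 35354
Count = 49 − 39 + 1 = 11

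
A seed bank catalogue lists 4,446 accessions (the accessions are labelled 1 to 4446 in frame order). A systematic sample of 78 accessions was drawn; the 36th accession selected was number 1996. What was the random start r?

1

k = 4446/78 = 57
r = 1996 − (36−1)×57 = 1996 − 1995 = 1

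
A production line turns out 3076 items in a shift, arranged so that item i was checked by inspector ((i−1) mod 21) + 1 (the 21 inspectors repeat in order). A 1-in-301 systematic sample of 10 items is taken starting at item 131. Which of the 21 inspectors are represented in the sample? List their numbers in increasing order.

5, 12, 19

Consecutive selections differ by k = 301, so their inspector numbers differ by 301 mod 21 = 7.
gcd(301, 21) = 7, so the sample visits 21/7 = 3 distinct residues mod 21.
Start 131 is inspector 5; the inspectors hit are 5, 12, 19.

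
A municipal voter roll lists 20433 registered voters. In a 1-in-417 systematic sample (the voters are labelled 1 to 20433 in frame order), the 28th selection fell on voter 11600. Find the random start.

341

k = 417
r = 11600 − (28−1)×417 = 11600 − 11259 = 341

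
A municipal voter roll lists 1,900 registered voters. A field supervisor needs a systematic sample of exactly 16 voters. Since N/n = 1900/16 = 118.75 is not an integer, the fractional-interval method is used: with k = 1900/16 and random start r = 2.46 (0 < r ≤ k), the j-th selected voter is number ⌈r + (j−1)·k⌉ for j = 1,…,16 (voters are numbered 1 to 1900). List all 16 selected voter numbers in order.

j=1: r + 0k = 2.46 → ⌈·⌉ = 3
j=2: r + 1k = 121.21 → ⌈·⌉ = 122
j=3: r + 2k = 239.96 → ⌈·⌉ = 240
j=4: r + 3k = 358.71 → ⌈·⌉ = 359
j=5: r + 4k = 477.46 → ⌈·⌉ = 478
j=6: r + 5k = 596.21 → ⌈·⌉ = 597
j=7: r + 6k = 714.96 → ⌈·⌉ = 715
j=8: r + 7k = 833.71 → ⌈·⌉ = 834
j=9: r + 8k = 952.46 → ⌈·⌉ = 953
j=10: r + 9k = 1071.21 → ⌈·⌉ = 1072
j=11: r + 10k = 1189.96 → ⌈·⌉ = 1190
j=12: r + 11k = 1308.71 → ⌈·⌉ = 1309
j=13: r + 12k = 1427.46 → ⌈·⌉ = 1428
j=14: r + 13k = 1546.21 → ⌈·⌉ = 1547
j=15: r + 14k = 1664.96 → ⌈·⌉ = 1665
j=16: r + 15k = 1783.71 → ⌈·⌉ = 1784

3, 122, 240, 359, 478, 597, 715, 834, 953, 1072, 1190, 1309, 1428, 1547, 1665, 1784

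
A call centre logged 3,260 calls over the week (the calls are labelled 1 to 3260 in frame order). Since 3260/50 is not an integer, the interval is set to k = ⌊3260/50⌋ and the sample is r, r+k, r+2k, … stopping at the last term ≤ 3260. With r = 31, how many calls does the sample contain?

k = ⌊3260/50⌋ = 65
Achieved size = ⌊(3260 − 31)/65⌋ + 1 = ⌊3229/65⌋ + 1 = 49 + 1 = 50
(last selection: 31 + 49×65 = 3216 ≤ 3260; next would be 3281 > 3260)

50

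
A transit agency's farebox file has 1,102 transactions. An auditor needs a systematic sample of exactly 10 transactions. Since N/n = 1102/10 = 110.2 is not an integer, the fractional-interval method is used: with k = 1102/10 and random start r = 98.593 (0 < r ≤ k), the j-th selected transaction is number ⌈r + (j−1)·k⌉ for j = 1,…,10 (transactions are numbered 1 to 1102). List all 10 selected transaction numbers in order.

99, 209, 319, 430, 540, 650, 760, 870, 981, 1091

j=1: r + 0k = 98.593 → ⌈·⌉ = 99
j=2: r + 1k = 208.793 → ⌈·⌉ = 209
j=3: r + 2k = 318.993 → ⌈·⌉ = 319
j=4: r + 3k = 429.193 → ⌈·⌉ = 430
j=5: r + 4k = 539.393 → ⌈·⌉ = 540
j=6: r + 5k = 649.593 → ⌈·⌉ = 650
j=7: r + 6k = 759.793 → ⌈·⌉ = 760
j=8: r + 7k = 869.993 → ⌈·⌉ = 870
j=9: r + 8k = 980.193 → ⌈·⌉ = 981
j=10: r + 9k = 1090.393 → ⌈·⌉ = 1091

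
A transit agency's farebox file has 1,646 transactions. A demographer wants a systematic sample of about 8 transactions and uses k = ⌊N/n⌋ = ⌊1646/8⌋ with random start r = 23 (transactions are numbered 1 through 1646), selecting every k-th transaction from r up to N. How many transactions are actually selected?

8

k = ⌊1646/8⌋ = 205
Achieved size = ⌊(1646 − 23)/205⌋ + 1 = ⌊1623/205⌋ + 1 = 7 + 1 = 8
(last selection: 23 + 7×205 = 1458 ≤ 1646; next would be 1663 > 1646)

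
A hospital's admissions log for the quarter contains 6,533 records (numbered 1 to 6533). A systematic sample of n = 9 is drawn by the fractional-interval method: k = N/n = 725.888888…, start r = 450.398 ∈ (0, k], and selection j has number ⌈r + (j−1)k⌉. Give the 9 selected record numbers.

451, 1177, 1903, 2629, 3354, 4080, 4806, 5532, 6258

j=1: r + 0k = 450.398 → ⌈·⌉ = 451
j=2: r + 1k = 1176.286888… → ⌈·⌉ = 1177
j=3: r + 2k = 1902.175777… → ⌈·⌉ = 1903
j=4: r + 3k = 2628.064666… → ⌈·⌉ = 2629
j=5: r + 4k = 3353.953555… → ⌈·⌉ = 3354
j=6: r + 5k = 4079.842444… → ⌈·⌉ = 4080
j=7: r + 6k = 4805.731333… → ⌈·⌉ = 4806
j=8: r + 7k = 5531.620222… → ⌈·⌉ = 5532
j=9: r + 8k = 6257.509111… → ⌈·⌉ = 6258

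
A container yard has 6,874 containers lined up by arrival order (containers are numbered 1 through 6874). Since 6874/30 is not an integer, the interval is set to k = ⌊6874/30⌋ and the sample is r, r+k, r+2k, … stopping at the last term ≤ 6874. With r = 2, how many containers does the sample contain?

31

k = ⌊6874/30⌋ = 229
Achieved size = ⌊(6874 − 2)/229⌋ + 1 = ⌊6872/229⌋ + 1 = 30 + 1 = 31
(last selection: 2 + 30×229 = 6872 ≤ 6874; next would be 7101 > 6874)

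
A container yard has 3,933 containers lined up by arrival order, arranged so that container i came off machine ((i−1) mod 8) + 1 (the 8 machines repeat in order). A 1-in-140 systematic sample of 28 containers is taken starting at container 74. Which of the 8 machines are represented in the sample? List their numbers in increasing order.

2, 6

Consecutive selections differ by k = 140, so their machine numbers differ by 140 mod 8 = 4.
gcd(140, 8) = 4, so the sample visits 8/4 = 2 distinct residues mod 8.
Start 74 is machine 2; the machines hit are 2, 6.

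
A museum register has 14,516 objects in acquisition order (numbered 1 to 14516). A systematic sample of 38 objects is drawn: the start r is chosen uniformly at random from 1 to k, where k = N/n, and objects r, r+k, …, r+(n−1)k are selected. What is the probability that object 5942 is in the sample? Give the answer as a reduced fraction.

k = 14516/38 = 382.
Object 5942 is selected iff r ≡ 5942 (mod 382); exactly one such r in {1,…,382}.
Inclusion probability = 1/382.

1/382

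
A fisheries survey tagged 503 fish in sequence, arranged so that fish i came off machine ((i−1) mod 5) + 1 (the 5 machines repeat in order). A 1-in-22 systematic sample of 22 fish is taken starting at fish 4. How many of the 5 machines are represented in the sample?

5

Consecutive selections differ by k = 22, so their machine numbers differ by 22 mod 5 = 2.
gcd(22, 5) = 1, so the sample visits 5/1 = 5 distinct residues mod 5.
Start 4 is machine 4; the machines hit are 1, 2, 3, 4, 5.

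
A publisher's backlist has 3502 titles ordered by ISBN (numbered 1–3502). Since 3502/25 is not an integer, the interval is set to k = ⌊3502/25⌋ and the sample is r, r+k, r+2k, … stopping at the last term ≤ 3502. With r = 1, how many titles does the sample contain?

26

k = ⌊3502/25⌋ = 140
Achieved size = ⌊(3502 − 1)/140⌋ + 1 = ⌊3501/140⌋ + 1 = 25 + 1 = 26
(last selection: 1 + 25×140 = 3501 ≤ 3502; next would be 3641 > 3502)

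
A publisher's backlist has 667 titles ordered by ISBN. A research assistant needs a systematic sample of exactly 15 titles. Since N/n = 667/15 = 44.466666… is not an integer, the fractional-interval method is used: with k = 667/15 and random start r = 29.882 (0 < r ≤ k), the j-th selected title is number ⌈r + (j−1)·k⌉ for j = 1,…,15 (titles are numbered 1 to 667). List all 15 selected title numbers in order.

j=1: r + 0k = 29.882 → ⌈·⌉ = 30
j=2: r + 1k = 74.348666… → ⌈·⌉ = 75
j=3: r + 2k = 118.815333… → ⌈·⌉ = 119
j=4: r + 3k = 163.282 → ⌈·⌉ = 164
j=5: r + 4k = 207.748666… → ⌈·⌉ = 208
j=6: r + 5k = 252.215333… → ⌈·⌉ = 253
j=7: r + 6k = 296.682 → ⌈·⌉ = 297
j=8: r + 7k = 341.148666… → ⌈·⌉ = 342
j=9: r + 8k = 385.615333… → ⌈·⌉ = 386
j=10: r + 9k = 430.082 → ⌈·⌉ = 431
j=11: r + 10k = 474.548666… → ⌈·⌉ = 475
j=12: r + 11k = 519.015333… → ⌈·⌉ = 520
j=13: r + 12k = 563.482 → ⌈·⌉ = 564
j=14: r + 13k = 607.948666… → ⌈·⌉ = 608
j=15: r + 14k = 652.415333… → ⌈·⌉ = 653

30, 75, 119, 164, 208, 253, 297, 342, 386, 431, 475, 520, 564, 608, 653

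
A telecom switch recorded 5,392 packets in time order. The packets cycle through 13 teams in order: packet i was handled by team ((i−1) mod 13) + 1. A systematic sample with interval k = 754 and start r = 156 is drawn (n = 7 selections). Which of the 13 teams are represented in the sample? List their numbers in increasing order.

13

Consecutive selections differ by k = 754, so their team numbers differ by 754 mod 13 = 0.
gcd(754, 13) = 13, so the sample visits 13/13 = 1 distinct residues mod 13.
Start 156 is team 13; the teams hit are 13.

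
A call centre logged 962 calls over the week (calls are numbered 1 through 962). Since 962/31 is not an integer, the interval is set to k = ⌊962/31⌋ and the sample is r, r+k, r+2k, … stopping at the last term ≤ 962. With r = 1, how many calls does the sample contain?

k = ⌊962/31⌋ = 31
Achieved size = ⌊(962 − 1)/31⌋ + 1 = ⌊961/31⌋ + 1 = 31 + 1 = 32
(last selection: 1 + 31×31 = 962 ≤ 962; next would be 993 > 962)

32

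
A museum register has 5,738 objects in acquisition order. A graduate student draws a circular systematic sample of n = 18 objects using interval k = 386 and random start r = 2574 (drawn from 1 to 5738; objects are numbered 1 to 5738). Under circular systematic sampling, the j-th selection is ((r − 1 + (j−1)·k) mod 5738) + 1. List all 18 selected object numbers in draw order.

2574, 2960, 3346, 3732, 4118, 4504, 4890, 5276, 5662, 310, 696, 1082, 1468, 1854, 2240, 2626, 3012, 3398

Selection 1: 2574
Selection 2: 2574 + 386 = 2960
Selection 3: 2960 + 386 = 3346
Selection 4: 3346 + 386 = 3732
Selection 5: 3732 + 386 = 4118
Selection 6: 4118 + 386 = 4504
Selection 7: 4504 + 386 = 4890
Selection 8: 4890 + 386 = 5276
Selection 9: 5276 + 386 = 5662
Selection 10: 5662 + 386 = 6048 → 6048 − 5738 = 310
Selection 11: 310 + 386 = 696
Selection 12: 696 + 386 = 1082
Selection 13: 1082 + 386 = 1468
Selection 14: 1468 + 386 = 1854
Selection 15: 1854 + 386 = 2240
Selection 16: 2240 + 386 = 2626
Selection 17: 2626 + 386 = 3012
Selection 18: 3012 + 386 = 3398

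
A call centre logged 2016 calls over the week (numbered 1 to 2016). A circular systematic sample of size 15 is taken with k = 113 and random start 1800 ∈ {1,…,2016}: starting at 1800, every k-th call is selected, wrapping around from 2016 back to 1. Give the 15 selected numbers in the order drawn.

1800, 1913, 10, 123, 236, 349, 462, 575, 688, 801, 914, 1027, 1140, 1253, 1366

Selection 1: 1800
Selection 2: 1800 + 113 = 1913
Selection 3: 1913 + 113 = 2026 → 2026 − 2016 = 10
Selection 4: 10 + 113 = 123
Selection 5: 123 + 113 = 236
Selection 6: 236 + 113 = 349
Selection 7: 349 + 113 = 462
Selection 8: 462 + 113 = 575
Selection 9: 575 + 113 = 688
Selection 10: 688 + 113 = 801
Selection 11: 801 + 113 = 914
Selection 12: 914 + 113 = 1027
Selection 13: 1027 + 113 = 1140
Selection 14: 1140 + 113 = 1253
Selection 15: 1253 + 113 = 1366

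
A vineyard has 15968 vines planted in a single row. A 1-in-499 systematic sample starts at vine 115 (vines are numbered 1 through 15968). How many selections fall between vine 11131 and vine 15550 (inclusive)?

k = 499
First selection ≥ 11131: 115 + ⌈(11131−115)/499⌉·499 = 115 + 23×499 = 11592
Last selection ≤ 15550: 115 + ⌊(15550−115)/499⌋·499 = 115 + 30×499 = 15085
Count = 30 − 23 + 1 = 8

8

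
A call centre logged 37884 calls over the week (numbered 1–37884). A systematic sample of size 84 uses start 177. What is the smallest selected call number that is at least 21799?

21825

k = 37884/84 = 451
Steps past start: ⌈(21799 − 177)/451⌉ = ⌈21622/451⌉ = 48
Selected call: 177 + 48×451 = 21825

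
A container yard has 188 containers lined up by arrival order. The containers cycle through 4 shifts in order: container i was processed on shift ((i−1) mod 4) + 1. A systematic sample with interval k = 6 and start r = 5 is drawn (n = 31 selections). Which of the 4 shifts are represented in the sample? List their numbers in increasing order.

1, 3

Consecutive selections differ by k = 6, so their shift numbers differ by 6 mod 4 = 2.
gcd(6, 4) = 2, so the sample visits 4/2 = 2 distinct residues mod 4.
Start 5 is shift 1; the shifts hit are 1, 3.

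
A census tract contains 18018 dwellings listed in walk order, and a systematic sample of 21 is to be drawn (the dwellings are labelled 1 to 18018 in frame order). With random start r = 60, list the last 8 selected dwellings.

11214, 12072, 12930, 13788, 14646, 15504, 16362, 17220

k = N/n = 18018/21 = 858
14th selection = 60 + 13×858 = 11214
15th: 11214 + 858 = 12072
16th: 12072 + 858 = 12930
17th: 12930 + 858 = 13788
18th: 13788 + 858 = 14646
19th: 14646 + 858 = 15504
20th: 15504 + 858 = 16362
21st: 16362 + 858 = 17220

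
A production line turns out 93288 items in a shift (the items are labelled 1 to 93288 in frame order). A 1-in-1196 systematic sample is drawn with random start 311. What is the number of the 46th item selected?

k = 1196
46th selection = r + (46−1)·k = 311 + 45×1196 = 311 + 53820 = 54131

54131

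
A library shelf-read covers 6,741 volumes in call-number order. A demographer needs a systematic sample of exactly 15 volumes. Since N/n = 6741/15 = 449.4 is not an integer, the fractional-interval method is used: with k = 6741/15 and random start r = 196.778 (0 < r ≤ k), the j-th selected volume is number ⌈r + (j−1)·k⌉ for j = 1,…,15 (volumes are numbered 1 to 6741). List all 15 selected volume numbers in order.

j=1: r + 0k = 196.778 → ⌈·⌉ = 197
j=2: r + 1k = 646.178 → ⌈·⌉ = 647
j=3: r + 2k = 1095.578 → ⌈·⌉ = 1096
j=4: r + 3k = 1544.978 → ⌈·⌉ = 1545
j=5: r + 4k = 1994.378 → ⌈·⌉ = 1995
j=6: r + 5k = 2443.778 → ⌈·⌉ = 2444
j=7: r + 6k = 2893.178 → ⌈·⌉ = 2894
j=8: r + 7k = 3342.578 → ⌈·⌉ = 3343
j=9: r + 8k = 3791.978 → ⌈·⌉ = 3792
j=10: r + 9k = 4241.378 → ⌈·⌉ = 4242
j=11: r + 10k = 4690.778 → ⌈·⌉ = 4691
j=12: r + 11k = 5140.178 → ⌈·⌉ = 5141
j=13: r + 12k = 5589.578 → ⌈·⌉ = 5590
j=14: r + 13k = 6038.978 → ⌈·⌉ = 6039
j=15: r + 14k = 6488.378 → ⌈·⌉ = 6489

197, 647, 1096, 1545, 1995, 2444, 2894, 3343, 3792, 4242, 4691, 5141, 5590, 6039, 6489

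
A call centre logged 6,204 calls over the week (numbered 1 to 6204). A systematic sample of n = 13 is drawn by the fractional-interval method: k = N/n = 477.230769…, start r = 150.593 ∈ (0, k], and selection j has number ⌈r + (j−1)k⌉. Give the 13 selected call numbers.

j=1: r + 0k = 150.593 → ⌈·⌉ = 151
j=2: r + 1k = 627.823769… → ⌈·⌉ = 628
j=3: r + 2k = 1105.054538… → ⌈·⌉ = 1106
j=4: r + 3k = 1582.285307… → ⌈·⌉ = 1583
j=5: r + 4k = 2059.516076… → ⌈·⌉ = 2060
j=6: r + 5k = 2536.746846… → ⌈·⌉ = 2537
j=7: r + 6k = 3013.977615… → ⌈·⌉ = 3014
j=8: r + 7k = 3491.208384… → ⌈·⌉ = 3492
j=9: r + 8k = 3968.439153… → ⌈·⌉ = 3969
j=10: r + 9k = 4445.669923… → ⌈·⌉ = 4446
j=11: r + 10k = 4922.900692… → ⌈·⌉ = 4923
j=12: r + 11k = 5400.131461… → ⌈·⌉ = 5401
j=13: r + 12k = 5877.362230… → ⌈·⌉ = 5878

151, 628, 1106, 1583, 2060, 2537, 3014, 3492, 3969, 4446, 4923, 5401, 5878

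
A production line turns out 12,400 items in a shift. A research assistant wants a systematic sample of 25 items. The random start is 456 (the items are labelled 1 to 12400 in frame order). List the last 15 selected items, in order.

k = N/n = 12400/25 = 496
11th selection = 456 + 10×496 = 5416
12th: 5416 + 496 = 5912
13th: 5912 + 496 = 6408
14th: 6408 + 496 = 6904
15th: 6904 + 496 = 7400
16th: 7400 + 496 = 7896
17th: 7896 + 496 = 8392
18th: 8392 + 496 = 8888
19th: 8888 + 496 = 9384
20th: 9384 + 496 = 9880
21st: 9880 + 496 = 10376
22nd: 10376 + 496 = 10872
23rd: 10872 + 496 = 11368
24th: 11368 + 496 = 11864
25th: 11864 + 496 = 12360

5416, 5912, 6408, 6904, 7400, 7896, 8392, 8888, 9384, 9880, 10376, 10872, 11368, 11864, 12360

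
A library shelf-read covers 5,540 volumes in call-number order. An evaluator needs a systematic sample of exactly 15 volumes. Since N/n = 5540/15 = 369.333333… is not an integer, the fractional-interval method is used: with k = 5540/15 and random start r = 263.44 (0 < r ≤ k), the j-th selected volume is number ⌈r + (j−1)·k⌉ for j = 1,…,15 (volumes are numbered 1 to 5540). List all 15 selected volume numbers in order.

264, 633, 1003, 1372, 1741, 2111, 2480, 2849, 3219, 3588, 3957, 4327, 4696, 5065, 5435

j=1: r + 0k = 263.44 → ⌈·⌉ = 264
j=2: r + 1k = 632.773333… → ⌈·⌉ = 633
j=3: r + 2k = 1002.106666… → ⌈·⌉ = 1003
j=4: r + 3k = 1371.44 → ⌈·⌉ = 1372
j=5: r + 4k = 1740.773333… → ⌈·⌉ = 1741
j=6: r + 5k = 2110.106666… → ⌈·⌉ = 2111
j=7: r + 6k = 2479.44 → ⌈·⌉ = 2480
j=8: r + 7k = 2848.773333… → ⌈·⌉ = 2849
j=9: r + 8k = 3218.106666… → ⌈·⌉ = 3219
j=10: r + 9k = 3587.44 → ⌈·⌉ = 3588
j=11: r + 10k = 3956.773333… → ⌈·⌉ = 3957
j=12: r + 11k = 4326.106666… → ⌈·⌉ = 4327
j=13: r + 12k = 4695.44 → ⌈·⌉ = 4696
j=14: r + 13k = 5064.773333… → ⌈·⌉ = 5065
j=15: r + 14k = 5434.106666… → ⌈·⌉ = 5435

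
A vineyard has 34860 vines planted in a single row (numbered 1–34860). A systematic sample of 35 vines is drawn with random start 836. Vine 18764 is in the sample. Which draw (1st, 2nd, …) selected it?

k = 34860/35 = 996
position = (18764 − 836)/996 + 1 = 17928/996 + 1 = 18 + 1 = 19

19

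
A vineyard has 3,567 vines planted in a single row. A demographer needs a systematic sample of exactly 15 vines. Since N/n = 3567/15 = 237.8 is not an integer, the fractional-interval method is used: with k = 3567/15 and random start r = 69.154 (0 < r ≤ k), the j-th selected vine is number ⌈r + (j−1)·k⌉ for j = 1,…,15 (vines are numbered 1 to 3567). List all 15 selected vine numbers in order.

70, 307, 545, 783, 1021, 1259, 1496, 1734, 1972, 2210, 2448, 2685, 2923, 3161, 3399

j=1: r + 0k = 69.154 → ⌈·⌉ = 70
j=2: r + 1k = 306.954 → ⌈·⌉ = 307
j=3: r + 2k = 544.754 → ⌈·⌉ = 545
j=4: r + 3k = 782.554 → ⌈·⌉ = 783
j=5: r + 4k = 1020.354 → ⌈·⌉ = 1021
j=6: r + 5k = 1258.154 → ⌈·⌉ = 1259
j=7: r + 6k = 1495.954 → ⌈·⌉ = 1496
j=8: r + 7k = 1733.754 → ⌈·⌉ = 1734
j=9: r + 8k = 1971.554 → ⌈·⌉ = 1972
j=10: r + 9k = 2209.354 → ⌈·⌉ = 2210
j=11: r + 10k = 2447.154 → ⌈·⌉ = 2448
j=12: r + 11k = 2684.954 → ⌈·⌉ = 2685
j=13: r + 12k = 2922.754 → ⌈·⌉ = 2923
j=14: r + 13k = 3160.554 → ⌈·⌉ = 3161
j=15: r + 14k = 3398.354 → ⌈·⌉ = 3399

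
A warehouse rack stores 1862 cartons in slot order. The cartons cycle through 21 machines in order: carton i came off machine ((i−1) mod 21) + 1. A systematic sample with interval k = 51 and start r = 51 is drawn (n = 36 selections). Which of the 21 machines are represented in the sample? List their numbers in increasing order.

3, 6, 9, 12, 15, 18, 21

Consecutive selections differ by k = 51, so their machine numbers differ by 51 mod 21 = 9.
gcd(51, 21) = 3, so the sample visits 21/3 = 7 distinct residues mod 21.
Start 51 is machine 9; the machines hit are 3, 6, 9, 12, 15, 18, 21.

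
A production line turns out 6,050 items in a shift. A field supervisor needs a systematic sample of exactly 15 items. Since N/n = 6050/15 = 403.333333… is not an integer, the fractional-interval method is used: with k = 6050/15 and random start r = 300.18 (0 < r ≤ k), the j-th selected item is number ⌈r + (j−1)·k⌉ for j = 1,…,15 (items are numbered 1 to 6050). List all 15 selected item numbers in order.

301, 704, 1107, 1511, 1914, 2317, 2721, 3124, 3527, 3931, 4334, 4737, 5141, 5544, 5947

j=1: r + 0k = 300.18 → ⌈·⌉ = 301
j=2: r + 1k = 703.513333… → ⌈·⌉ = 704
j=3: r + 2k = 1106.846666… → ⌈·⌉ = 1107
j=4: r + 3k = 1510.18 → ⌈·⌉ = 1511
j=5: r + 4k = 1913.513333… → ⌈·⌉ = 1914
j=6: r + 5k = 2316.846666… → ⌈·⌉ = 2317
j=7: r + 6k = 2720.18 → ⌈·⌉ = 2721
j=8: r + 7k = 3123.513333… → ⌈·⌉ = 3124
j=9: r + 8k = 3526.846666… → ⌈·⌉ = 3527
j=10: r + 9k = 3930.18 → ⌈·⌉ = 3931
j=11: r + 10k = 4333.513333… → ⌈·⌉ = 4334
j=12: r + 11k = 4736.846666… → ⌈·⌉ = 4737
j=13: r + 12k = 5140.18 → ⌈·⌉ = 5141
j=14: r + 13k = 5543.513333… → ⌈·⌉ = 5544
j=15: r + 14k = 5946.846666… → ⌈·⌉ = 5947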